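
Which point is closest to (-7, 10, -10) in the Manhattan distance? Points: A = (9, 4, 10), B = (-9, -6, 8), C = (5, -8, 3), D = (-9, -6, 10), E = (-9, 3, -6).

Distances: d(A) = 42, d(B) = 36, d(C) = 43, d(D) = 38, d(E) = 13. Nearest: E = (-9, 3, -6) with distance 13.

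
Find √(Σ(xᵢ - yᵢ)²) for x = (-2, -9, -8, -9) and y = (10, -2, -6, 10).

√(Σ(x_i - y_i)²) = √((-2 - 10)² + (-9 - (-2))² + (-8 - (-6))² + (-9 - 10)²)
= √((-12)² + (-7)² + (-2)² + (-19)²) = √(144 + 49 + 4 + 361) = √558 ≈ 23.622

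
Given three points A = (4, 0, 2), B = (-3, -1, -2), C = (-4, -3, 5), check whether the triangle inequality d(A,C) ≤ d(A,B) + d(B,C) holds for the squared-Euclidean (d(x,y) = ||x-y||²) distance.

d(A,B) = 7² + 1² + 4² = 66, d(B,C) = 1² + 2² + 7² = 54, d(A,C) = 8² + 3² + 3² = 82.
d(A,C) = 82 ≤ 66 + 54 = 120. Triangle inequality is satisfied.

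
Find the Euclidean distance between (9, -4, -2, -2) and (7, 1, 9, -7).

√(Σ(x_i - y_i)²) = √((9 - 7)² + (-4 - 1)² + (-2 - 9)² + (-2 - (-7))²)
= √(2² + (-5)² + (-11)² + 5²) = √(4 + 25 + 121 + 25) = √175 ≈ 13.2288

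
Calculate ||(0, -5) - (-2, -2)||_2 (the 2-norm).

(Σ|x_i - y_i|^2)^(1/2) = (|0 - (-2)|^2 + |-5 - (-2)|^2)^(1/2)
= (2^2 + 3^2)^(1/2) = (4 + 9)^(1/2) = (13)^(1/2) ≈ 3.6056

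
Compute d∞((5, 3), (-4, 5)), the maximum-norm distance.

max(|x_i - y_i|) = max(|5 - (-4)|, |3 - 5|) = max(9, 2) = 9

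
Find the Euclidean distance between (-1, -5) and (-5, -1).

√(Σ(x_i - y_i)²) = √((-1 - (-5))² + (-5 - (-1))²)
= √(4² + (-4)²) = √(16 + 16) = √32 ≈ 5.6569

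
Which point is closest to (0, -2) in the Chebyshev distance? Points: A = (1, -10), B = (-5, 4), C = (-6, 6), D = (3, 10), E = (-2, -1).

Distances: d(A) = 8, d(B) = 6, d(C) = 8, d(D) = 12, d(E) = 2. Nearest: E = (-2, -1) with distance 2.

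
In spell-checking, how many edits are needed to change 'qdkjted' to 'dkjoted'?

Let D[i][j] be the edit distance between the first i characters of 'qdkjted' and the first j characters of 'dkjoted', with D[i][0] = i, D[0][j] = j, and D[i][j] = D[i-1][j-1] if the characters match, else 1 + min(D[i-1][j], D[i][j-1], D[i-1][j-1]). Filling the table (rows: prefixes of 'qdkjted', columns: prefixes of 'dkjoted'):
     ε  d  k  j  o  t  e  d
  ε  0  1  2  3  4  5  6  7
  q  1  1  2  3  4  5  6  7
  d  2  1  2  3  4  5  6  6
  k  3  2  1  2  3  4  5  6
  j  4  3  2  1  2  3  4  5
  t  5  4  3  2  2  2  3  4
  e  6  5  4  3  3  3  2  3
  d  7  6  5  4  4  4  3  2
The bottom-right entry gives D[7][7] = 2, so no sequence of fewer than 2 edits works. Backtracking through the table gives one optimal edit sequence (2 edits):
  qdkjted → dkjted (del q @1)
  dkjted → dkjoted (ins o @4)
Edit distance = 2.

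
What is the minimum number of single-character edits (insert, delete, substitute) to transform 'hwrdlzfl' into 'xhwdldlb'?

Let D[i][j] be the edit distance between the first i characters of 'hwrdlzfl' and the first j characters of 'xhwdldlb', with D[i][0] = i, D[0][j] = j, and D[i][j] = D[i-1][j-1] if the characters match, else 1 + min(D[i-1][j], D[i][j-1], D[i-1][j-1]). Filling the table (rows: prefixes of 'hwrdlzfl', columns: prefixes of 'xhwdldlb'):
     ε  x  h  w  d  l  d  l  b
  ε  0  1  2  3  4  5  6  7  8
  h  1  1  1  2  3  4  5  6  7
  w  2  2  2  1  2  3  4  5  6
  r  3  3  3  2  2  3  4  5  6
  d  4  4  4  3  2  3  3  4  5
  l  5  5  5  4  3  2  3  3  4
  z  6  6  6  5  4  3  3  4  4
  f  7  7  7  6  5  4  4  4  5
  l  8  8  8  7  6  5  5  4  5
The bottom-right entry gives D[8][8] = 5, so no sequence of fewer than 5 edits works. Backtracking through the table gives one optimal edit sequence (5 edits):
  hwrdlzfl → xhwrdlzfl (ins x @1)
  xhwrdlzfl → xhwdlzfl (del r @4)
  xhwdlzfl → xhwdldfl (sub z→d @6)
  xhwdldfl → xhwdldll (sub f→l @7)
  xhwdldll → xhwdldlb (sub l→b @8)
Edit distance = 5.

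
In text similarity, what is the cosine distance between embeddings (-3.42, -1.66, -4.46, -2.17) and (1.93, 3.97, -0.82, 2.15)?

With u = (-3.42, -1.66, -4.46, -2.17), v = (1.93, 3.97, -0.82, 2.15):
u·v = (-3.42)·1.93 + (-1.66)·3.97 + (-4.46)·(-0.82) + (-2.17)·2.15 = (-6.6006) + (-6.5902) + 3.6572 + (-4.6655) = -14.1991.
|u| = √((-3.42)² + (-1.66)² + (-4.46)² + (-2.17)²) = √(11.6964 + 2.7556 + 19.8916 + 4.7089) = √39.0525, |v| = √(1.93² + 3.97² + (-0.82)² + 2.15²) = √(3.7249 + 15.7609 + 0.6724 + 4.6225) = √24.7807.
cos θ = (u·v)/(|u||v|) = -14.1991/(√39.0525·√24.7807) ≈ -0.4564
Cosine distance = 1 - cos θ ≈ 1 - (-0.4564) = 1.4564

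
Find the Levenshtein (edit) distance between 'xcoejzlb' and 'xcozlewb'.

Let D[i][j] be the edit distance between the first i characters of 'xcoejzlb' and the first j characters of 'xcozlewb', with D[i][0] = i, D[0][j] = j, and D[i][j] = D[i-1][j-1] if the characters match, else 1 + min(D[i-1][j], D[i][j-1], D[i-1][j-1]). Filling the table (rows: prefixes of 'xcoejzlb', columns: prefixes of 'xcozlewb'):
     ε  x  c  o  z  l  e  w  b
  ε  0  1  2  3  4  5  6  7  8
  x  1  0  1  2  3  4  5  6  7
  c  2  1  0  1  2  3  4  5  6
  o  3  2  1  0  1  2  3  4  5
  e  4  3  2  1  1  2  2  3  4
  j  5  4  3  2  2  2  3  3  4
  z  6  5  4  3  2  3  3  4  4
  l  7  6  5  4  3  2  3  4  5
  b  8  7  6  5  4  3  3  4  4
The bottom-right entry gives D[8][8] = 4, so no sequence of fewer than 4 edits works. Backtracking through the table gives one optimal edit sequence (4 edits):
  xcoejzlb → xcozjzlb (sub e→z @4)
  xcozjzlb → xcozlzlb (sub j→l @5)
  xcozlzlb → xcozlelb (sub z→e @6)
  xcozlelb → xcozlewb (sub l→w @7)
Edit distance = 4.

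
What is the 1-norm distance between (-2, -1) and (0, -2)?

Σ|x_i - y_i| = |-2 - 0| + |-1 - (-2)| = 2 + 1 = 3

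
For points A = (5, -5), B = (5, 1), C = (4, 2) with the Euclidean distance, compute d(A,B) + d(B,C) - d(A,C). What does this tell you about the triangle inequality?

d(A,B) = √(0² + 6²) = √36 = 6, d(B,C) = √(1² + 1²) = √2 ≈ 1.4142, d(A,C) = √(1² + 7²) = √50 ≈ 7.0711.
d(A,B) + d(B,C) - d(A,C) = 6 + 1.4142 - 7.0711 = 7.4142 - 7.0711 = 0.3431 (to 4 decimal places). This is ≥ 0, so the triangle inequality holds for these points.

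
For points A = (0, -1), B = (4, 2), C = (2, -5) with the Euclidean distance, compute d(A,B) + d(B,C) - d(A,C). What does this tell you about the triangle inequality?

d(A,B) = √(4² + 3²) = √25 = 5, d(B,C) = √(2² + 7²) = √53 ≈ 7.2801, d(A,C) = √(2² + 4²) = √20 ≈ 4.4721.
d(A,B) + d(B,C) - d(A,C) = 5 + 7.2801 - 4.4721 = 12.2801 - 4.4721 = 7.808 (to 4 decimal places). This is ≥ 0, so the triangle inequality holds for these points.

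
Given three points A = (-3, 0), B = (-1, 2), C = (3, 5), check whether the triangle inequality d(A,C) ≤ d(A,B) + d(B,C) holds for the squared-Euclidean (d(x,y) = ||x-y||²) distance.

d(A,B) = 2² + 2² = 8, d(B,C) = 4² + 3² = 25, d(A,C) = 6² + 5² = 61.
d(A,C) = 61 > 8 + 25 = 33. Triangle inequality is VIOLATED. (Squared-Euclidean is not a metric — this is a counterexample.)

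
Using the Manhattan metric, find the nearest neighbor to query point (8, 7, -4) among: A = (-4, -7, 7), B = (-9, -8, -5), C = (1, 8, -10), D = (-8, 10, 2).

Distances: d(A) = 37, d(B) = 33, d(C) = 14, d(D) = 25. Nearest: C = (1, 8, -10) with distance 14.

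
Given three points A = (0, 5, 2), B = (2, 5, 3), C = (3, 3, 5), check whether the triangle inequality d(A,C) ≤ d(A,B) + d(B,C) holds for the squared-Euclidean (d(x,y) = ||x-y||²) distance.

d(A,B) = 2² + 0² + 1² = 5, d(B,C) = 1² + 2² + 2² = 9, d(A,C) = 3² + 2² + 3² = 22.
d(A,C) = 22 > 5 + 9 = 14. Triangle inequality is VIOLATED. (Squared-Euclidean is not a metric — this is a counterexample.)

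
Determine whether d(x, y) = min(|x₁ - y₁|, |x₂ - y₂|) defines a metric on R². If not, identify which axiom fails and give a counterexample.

No. d fails identity of indiscernibles: take x = (5, 0) and y = (5, 6). Then d(x,y) = min(|5 - 5|, |0 - 6|) = min(0, 6) = 0, yet x ≠ y.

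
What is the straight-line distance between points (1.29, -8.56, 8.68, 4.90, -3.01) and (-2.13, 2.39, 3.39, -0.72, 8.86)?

√(Σ(x_i - y_i)²) = √((1.29 - (-2.13))² + (-8.56 - 2.39)² + (8.68 - 3.39)² + (4.9 - (-0.72))² + (-3.01 - 8.86)²)
= √(3.42² + (-10.95)² + 5.29² + 5.62² + (-11.87)²) = √(11.6964 + 119.9025 + 27.9841 + 31.5844 + 140.8969) = √332.0643 ≈ 18.2226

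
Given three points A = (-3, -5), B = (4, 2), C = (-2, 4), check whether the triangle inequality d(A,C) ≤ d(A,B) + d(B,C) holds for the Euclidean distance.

d(A,B) = √(7² + 7²) = √98 ≈ 9.8995, d(B,C) = √(6² + 2²) = √40 ≈ 6.3246, d(A,C) = √(1² + 9²) = √82 ≈ 9.0554.
d(A,C) ≈ 9.0554 ≤ 9.8995 + 6.3246 = 16.2241. Triangle inequality is satisfied.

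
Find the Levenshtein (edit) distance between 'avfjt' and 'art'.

Let D[i][j] be the edit distance between the first i characters of 'avfjt' and the first j characters of 'art', with D[i][0] = i, D[0][j] = j, and D[i][j] = D[i-1][j-1] if the characters match, else 1 + min(D[i-1][j], D[i][j-1], D[i-1][j-1]). Filling the table (rows: prefixes of 'avfjt', columns: prefixes of 'art'):
     ε  a  r  t
  ε  0  1  2  3
  a  1  0  1  2
  v  2  1  1  2
  f  3  2  2  2
  j  4  3  3  3
  t  5  4  4  3
The bottom-right entry gives D[5][3] = 3, so no sequence of fewer than 3 edits works. Backtracking through the table gives one optimal edit sequence (3 edits):
  avfjt → afjt (del v @2)
  afjt → ajt (del f @2)
  ajt → art (sub j→r @2)
Edit distance = 3.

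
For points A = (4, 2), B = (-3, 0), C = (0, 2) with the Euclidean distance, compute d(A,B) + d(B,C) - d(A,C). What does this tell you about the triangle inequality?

d(A,B) = √(7² + 2²) = √53 ≈ 7.2801, d(B,C) = √(3² + 2²) = √13 ≈ 3.6056, d(A,C) = √(4² + 0²) = √16 = 4.
d(A,B) + d(B,C) - d(A,C) = 7.2801 + 3.6056 - 4 = 10.8857 - 4 = 6.8857 (to 4 decimal places). This is ≥ 0, so the triangle inequality holds for these points.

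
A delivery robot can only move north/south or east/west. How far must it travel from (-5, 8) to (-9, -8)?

Σ|x_i - y_i| = |-5 - (-9)| + |8 - (-8)| = 4 + 16 = 20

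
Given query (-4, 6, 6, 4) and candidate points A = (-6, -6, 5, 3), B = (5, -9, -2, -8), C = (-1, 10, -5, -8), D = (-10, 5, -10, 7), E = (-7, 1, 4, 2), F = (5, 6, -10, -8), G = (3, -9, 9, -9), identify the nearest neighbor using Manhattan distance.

Distances: d(A) = 16, d(B) = 44, d(C) = 30, d(D) = 26, d(E) = 12, d(F) = 37, d(G) = 38. Nearest: E = (-7, 1, 4, 2) with distance 12.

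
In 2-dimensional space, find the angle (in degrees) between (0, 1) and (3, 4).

With u = (0, 1), v = (3, 4):
u·v = 0·3 + 1·4 = 0 + 4 = 4.
|u| = √(0² + 1²) = √1, |v| = √(3² + 4²) = √25, so |u||v| = √(1·25) = √25 = 5.
cos θ = (u·v)/(|u||v|) = 4/5 = 0.8
θ = arccos(0.8) ≈ 36.87°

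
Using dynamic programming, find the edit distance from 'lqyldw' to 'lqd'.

Let D[i][j] be the edit distance between the first i characters of 'lqyldw' and the first j characters of 'lqd', with D[i][0] = i, D[0][j] = j, and D[i][j] = D[i-1][j-1] if the characters match, else 1 + min(D[i-1][j], D[i][j-1], D[i-1][j-1]). Filling the table (rows: prefixes of 'lqyldw', columns: prefixes of 'lqd'):
     ε  l  q  d
  ε  0  1  2  3
  l  1  0  1  2
  q  2  1  0  1
  y  3  2  1  1
  l  4  3  2  2
  d  5  4  3  2
  w  6  5  4  3
The bottom-right entry gives D[6][3] = 3, so no sequence of fewer than 3 edits works. Backtracking through the table gives one optimal edit sequence (3 edits):
  lqyldw → lqldw (del y @3)
  lqldw → lqdw (del l @3)
  lqdw → lqd (del w @4)
Edit distance = 3.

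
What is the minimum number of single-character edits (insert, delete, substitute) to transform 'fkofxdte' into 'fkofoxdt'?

Let D[i][j] be the edit distance between the first i characters of 'fkofxdte' and the first j characters of 'fkofoxdt', with D[i][0] = i, D[0][j] = j, and D[i][j] = D[i-1][j-1] if the characters match, else 1 + min(D[i-1][j], D[i][j-1], D[i-1][j-1]). Filling the table (rows: prefixes of 'fkofxdte', columns: prefixes of 'fkofoxdt'):
     ε  f  k  o  f  o  x  d  t
  ε  0  1  2  3  4  5  6  7  8
  f  1  0  1  2  3  4  5  6  7
  k  2  1  0  1  2  3  4  5  6
  o  3  2  1  0  1  2  3  4  5
  f  4  3  2  1  0  1  2  3  4
  x  5  4  3  2  1  1  1  2  3
  d  6  5  4  3  2  2  2  1  2
  t  7  6  5  4  3  3  3  2  1
  e  8  7  6  5  4  4  4  3  2
The bottom-right entry gives D[8][8] = 2, so no sequence of fewer than 2 edits works. Backtracking through the table gives one optimal edit sequence (2 edits):
  fkofxdte → fkofoxdte (ins o @5)
  fkofoxdte → fkofoxdt (del e @9)
Edit distance = 2.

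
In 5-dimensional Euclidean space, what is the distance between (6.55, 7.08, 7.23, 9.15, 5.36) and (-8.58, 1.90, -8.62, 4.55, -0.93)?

√(Σ(x_i - y_i)²) = √((6.55 - (-8.58))² + (7.08 - 1.9)² + (7.23 - (-8.62))² + (9.15 - 4.55)² + (5.36 - (-0.93))²)
= √(15.13² + 5.18² + 15.85² + 4.6² + 6.29²) = √(228.9169 + 26.8324 + 251.2225 + 21.16 + 39.5641) = √567.6959 ≈ 23.8264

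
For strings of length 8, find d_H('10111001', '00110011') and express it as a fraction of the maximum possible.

Differing positions: 1, 5, 7. Hamming distance = 3. The maximum possible Hamming distance for length-8 strings is 8, so d_H/8 = 3/8 = 0.375.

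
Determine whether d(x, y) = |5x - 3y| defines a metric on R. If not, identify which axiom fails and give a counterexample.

No. d fails symmetry: d(7, 6) = |5·7 - 3·6| = |17| = 17, but d(6, 7) = |5·6 - 3·7| = |9| = 9. Since 17 ≠ 9, d(x,y) ≠ d(y,x) in general.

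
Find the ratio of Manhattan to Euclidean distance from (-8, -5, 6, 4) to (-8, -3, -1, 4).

L1 = |-8 - (-8)| + |-5 - (-3)| + |6 - (-1)| + |4 - 4| = 0 + 2 + 7 + 0 = 9
L2 = √(0² + 2² + 7² + 0²) = √53 ≈ 7.2801
L1 ≥ L2 always (equality iff movement is along one axis); L1 > L2 here.
Ratio L1/L2 = 9/√53 ≈ 1.2362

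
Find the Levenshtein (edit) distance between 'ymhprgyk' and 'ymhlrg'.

Let D[i][j] be the edit distance between the first i characters of 'ymhprgyk' and the first j characters of 'ymhlrg', with D[i][0] = i, D[0][j] = j, and D[i][j] = D[i-1][j-1] if the characters match, else 1 + min(D[i-1][j], D[i][j-1], D[i-1][j-1]). Filling the table (rows: prefixes of 'ymhprgyk', columns: prefixes of 'ymhlrg'):
     ε  y  m  h  l  r  g
  ε  0  1  2  3  4  5  6
  y  1  0  1  2  3  4  5
  m  2  1  0  1  2  3  4
  h  3  2  1  0  1  2  3
  p  4  3  2  1  1  2  3
  r  5  4  3  2  2  1  2
  g  6  5  4  3  3  2  1
  y  7  6  5  4  4  3  2
  k  8  7  6  5  5  4  3
The bottom-right entry gives D[8][6] = 3, so no sequence of fewer than 3 edits works. Backtracking through the table gives one optimal edit sequence (3 edits):
  ymhprgyk → ymhlrgyk (sub p→l @4)
  ymhlrgyk → ymhlrgk (del y @7)
  ymhlrgk → ymhlrg (del k @7)
Edit distance = 3.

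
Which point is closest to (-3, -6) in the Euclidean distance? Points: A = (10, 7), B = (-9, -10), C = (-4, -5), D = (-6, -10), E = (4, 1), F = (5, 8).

Distances: d(A) ≈ 18.3848, d(B) ≈ 7.2111, d(C) ≈ 1.4142, d(D) = 5, d(E) ≈ 9.8995, d(F) ≈ 16.1245. Nearest: C = (-4, -5) with distance 1.4142.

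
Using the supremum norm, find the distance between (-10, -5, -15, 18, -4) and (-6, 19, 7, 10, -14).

max(|x_i - y_i|) = max(|-10 - (-6)|, |-5 - 19|, |-15 - 7|, |18 - 10|, |-4 - (-14)|) = max(4, 24, 22, 8, 10) = 24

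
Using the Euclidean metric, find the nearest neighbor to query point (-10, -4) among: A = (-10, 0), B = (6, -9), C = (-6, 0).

Distances: d(A) = 4, d(B) ≈ 16.7631, d(C) ≈ 5.6569. Nearest: A = (-10, 0) with distance 4.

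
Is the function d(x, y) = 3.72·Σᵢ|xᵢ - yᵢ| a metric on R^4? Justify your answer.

Yes. The L1 (Manhattan) norm induces a metric on R^4, and multiplying a metric by a positive constant 3.72 > 0 preserves all four axioms: non-negativity (3.72·||x-y|| ≥ 0), identity (3.72·||x-y|| = 0 ⟺ ||x-y|| = 0 ⟺ x = y), symmetry (||x-y|| = ||y-x||), and the triangle inequality (3.72·||x-z|| ≤ 3.72·||x-y|| + 3.72·||y-z||). So d is a metric.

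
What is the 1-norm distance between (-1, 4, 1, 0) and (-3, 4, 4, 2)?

Σ|x_i - y_i| = |-1 - (-3)| + |4 - 4| + |1 - 4| + |0 - 2| = 2 + 0 + 3 + 2 = 7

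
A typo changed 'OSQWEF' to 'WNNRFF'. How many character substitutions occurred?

Differing positions: 1, 2, 3, 4, 5. Hamming distance = 5.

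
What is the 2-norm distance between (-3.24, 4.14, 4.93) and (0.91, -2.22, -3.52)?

(Σ|x_i - y_i|^2)^(1/2) = (|-3.24 - 0.91|^2 + |4.14 - (-2.22)|^2 + |4.93 - (-3.52)|^2)^(1/2)
= (4.15^2 + 6.36^2 + 8.45^2)^(1/2) = (17.2225 + 40.4496 + 71.4025)^(1/2) = (129.0746)^(1/2) ≈ 11.3611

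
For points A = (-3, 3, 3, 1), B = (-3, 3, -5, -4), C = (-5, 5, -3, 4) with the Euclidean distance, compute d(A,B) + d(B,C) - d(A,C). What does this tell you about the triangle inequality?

d(A,B) = √(0² + 0² + 8² + 5²) = √89 ≈ 9.434, d(B,C) = √(2² + 2² + 2² + 8²) = √76 ≈ 8.7178, d(A,C) = √(2² + 2² + 6² + 3²) = √53 ≈ 7.2801.
d(A,B) + d(B,C) - d(A,C) = 9.434 + 8.7178 - 7.2801 = 18.1518 - 7.2801 = 10.8717 (to 4 decimal places). This is ≥ 0, so the triangle inequality holds for these points.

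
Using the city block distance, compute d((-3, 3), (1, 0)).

Σ|x_i - y_i| = |-3 - 1| + |3 - 0| = 4 + 3 = 7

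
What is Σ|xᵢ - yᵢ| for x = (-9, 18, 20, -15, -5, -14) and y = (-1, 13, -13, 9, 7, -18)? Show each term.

Σ|x_i - y_i| = |-9 - (-1)| + |18 - 13| + |20 - (-13)| + |-15 - 9| + |-5 - 7| + |-14 - (-18)| = 8 + 5 + 33 + 24 + 12 + 4 = 86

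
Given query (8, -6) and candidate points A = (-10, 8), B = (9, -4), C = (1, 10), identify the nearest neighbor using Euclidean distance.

Distances: d(A) ≈ 22.8035, d(B) ≈ 2.2361, d(C) ≈ 17.4642. Nearest: B = (9, -4) with distance 2.2361.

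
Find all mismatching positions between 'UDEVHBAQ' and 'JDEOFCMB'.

Differing positions: 1, 4, 5, 6, 7, 8. Hamming distance = 6.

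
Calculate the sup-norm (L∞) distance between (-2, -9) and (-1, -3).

max(|x_i - y_i|) = max(|-2 - (-1)|, |-9 - (-3)|) = max(1, 6) = 6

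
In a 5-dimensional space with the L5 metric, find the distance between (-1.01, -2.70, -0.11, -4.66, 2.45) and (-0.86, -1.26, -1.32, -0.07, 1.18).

(Σ|x_i - y_i|^5)^(1/5) = (|-1.01 - (-0.86)|^5 + |-2.7 - (-1.26)|^5 + |-0.11 - (-1.32)|^5 + |-4.66 - (-0.07)|^5 + |2.45 - 1.18|^5)^(1/5)
= (0.15^5 + 1.44^5 + 1.21^5 + 4.59^5 + 1.27^5)^(1/5) ≈ (0.0001 + 6.1917 + 2.5937 + 2037.3396 + 3.3038)^(1/5) = (2049.4289)^(1/5) ≈ 4.5954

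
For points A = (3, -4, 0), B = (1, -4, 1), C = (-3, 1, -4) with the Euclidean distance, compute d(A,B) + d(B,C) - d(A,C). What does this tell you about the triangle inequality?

d(A,B) = √(2² + 0² + 1²) = √5 ≈ 2.2361, d(B,C) = √(4² + 5² + 5²) = √66 ≈ 8.124, d(A,C) = √(6² + 5² + 4²) = √77 ≈ 8.775.
d(A,B) + d(B,C) - d(A,C) = 2.2361 + 8.124 - 8.775 = 10.3601 - 8.775 = 1.5851 (to 4 decimal places). This is ≥ 0, so the triangle inequality holds for these points.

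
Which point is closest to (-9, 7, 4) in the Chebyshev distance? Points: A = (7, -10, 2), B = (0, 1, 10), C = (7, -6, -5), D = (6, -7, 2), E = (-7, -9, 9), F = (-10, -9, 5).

Distances: d(A) = 17, d(B) = 9, d(C) = 16, d(D) = 15, d(E) = 16, d(F) = 16. Nearest: B = (0, 1, 10) with distance 9.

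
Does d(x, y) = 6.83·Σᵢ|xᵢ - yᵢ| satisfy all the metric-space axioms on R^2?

Yes. The L1 (Manhattan) norm induces a metric on R^2, and multiplying a metric by a positive constant 6.83 > 0 preserves all four axioms: non-negativity (6.83·||x-y|| ≥ 0), identity (6.83·||x-y|| = 0 ⟺ ||x-y|| = 0 ⟺ x = y), symmetry (||x-y|| = ||y-x||), and the triangle inequality (6.83·||x-z|| ≤ 6.83·||x-y|| + 6.83·||y-z||). So d is a metric.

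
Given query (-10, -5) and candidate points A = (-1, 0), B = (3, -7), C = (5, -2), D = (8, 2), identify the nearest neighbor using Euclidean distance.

Distances: d(A) ≈ 10.2956, d(B) ≈ 13.1529, d(C) ≈ 15.2971, d(D) ≈ 19.3132. Nearest: A = (-1, 0) with distance 10.2956.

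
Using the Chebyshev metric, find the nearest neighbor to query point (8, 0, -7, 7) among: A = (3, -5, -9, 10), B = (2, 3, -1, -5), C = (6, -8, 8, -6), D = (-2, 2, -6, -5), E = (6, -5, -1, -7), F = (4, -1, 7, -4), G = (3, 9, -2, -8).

Distances: d(A) = 5, d(B) = 12, d(C) = 15, d(D) = 12, d(E) = 14, d(F) = 14, d(G) = 15. Nearest: A = (3, -5, -9, 10) with distance 5.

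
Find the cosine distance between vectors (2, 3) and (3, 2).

With u = (2, 3), v = (3, 2):
u·v = 2·3 + 3·2 = 6 + 6 = 12.
|u| = √(2² + 3²) = √13, |v| = √(3² + 2²) = √13, so |u||v| = √(13·13) = √169 = 13.
cos θ = (u·v)/(|u||v|) = 12/13 ≈ 0.9231
Cosine distance = 1 - cos θ ≈ 1 - 0.9231 = 0.0769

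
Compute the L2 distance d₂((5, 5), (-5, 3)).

√(Σ(x_i - y_i)²) = √((5 - (-5))² + (5 - 3)²)
= √(10² + 2²) = √(100 + 4) = √104 ≈ 10.198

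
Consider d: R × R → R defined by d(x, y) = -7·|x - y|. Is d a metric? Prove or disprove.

No. With c = -7 < 0, d fails non-negativity: d(1, 9) = -7·|1 - 9| = -7·8 = -56 < 0.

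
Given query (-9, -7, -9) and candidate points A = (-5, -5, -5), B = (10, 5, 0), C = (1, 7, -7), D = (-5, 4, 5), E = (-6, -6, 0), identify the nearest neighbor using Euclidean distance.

Distances: d(A) = 6, d(B) ≈ 24.2074, d(C) ≈ 17.3205, d(D) ≈ 18.2483, d(E) ≈ 9.5394. Nearest: A = (-5, -5, -5) with distance 6.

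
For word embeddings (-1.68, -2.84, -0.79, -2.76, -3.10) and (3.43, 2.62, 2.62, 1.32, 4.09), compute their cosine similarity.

With u = (-1.68, -2.84, -0.79, -2.76, -3.10), v = (3.43, 2.62, 2.62, 1.32, 4.09):
u·v = (-1.68)·3.43 + (-2.84)·2.62 + (-0.79)·2.62 + (-2.76)·1.32 + (-3.1)·4.09 = (-5.7624) + (-7.4408) + (-2.0698) + (-3.6432) + (-12.679) = -31.5952.
|u| = √((-1.68)² + (-2.84)² + (-0.79)² + (-2.76)² + (-3.1)²) = √(2.8224 + 8.0656 + 0.6241 + 7.6176 + 9.61) = √28.7397, |v| = √(3.43² + 2.62² + 2.62² + 1.32² + 4.09²) = √(11.7649 + 6.8644 + 6.8644 + 1.7424 + 16.7281) = √43.9642.
cos θ = (u·v)/(|u||v|) = -31.5952/(√28.7397·√43.9642) ≈ -0.8889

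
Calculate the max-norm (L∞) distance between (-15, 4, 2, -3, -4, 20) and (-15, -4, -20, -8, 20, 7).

max(|x_i - y_i|) = max(|-15 - (-15)|, |4 - (-4)|, |2 - (-20)|, |-3 - (-8)|, |-4 - 20|, |20 - 7|) = max(0, 8, 22, 5, 24, 13) = 24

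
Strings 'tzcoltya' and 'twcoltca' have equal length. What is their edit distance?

Let D[i][j] be the edit distance between the first i characters of 'tzcoltya' and the first j characters of 'twcoltca', with D[i][0] = i, D[0][j] = j, and D[i][j] = D[i-1][j-1] if the characters match, else 1 + min(D[i-1][j], D[i][j-1], D[i-1][j-1]). Filling the table (rows: prefixes of 'tzcoltya', columns: prefixes of 'twcoltca'):
     ε  t  w  c  o  l  t  c  a
  ε  0  1  2  3  4  5  6  7  8
  t  1  0  1  2  3  4  5  6  7
  z  2  1  1  2  3  4  5  6  7
  c  3  2  2  1  2  3  4  5  6
  o  4  3  3  2  1  2  3  4  5
  l  5  4  4  3  2  1  2  3  4
  t  6  5  5  4  3  2  1  2  3
  y  7  6  6  5  4  3  2  2  3
  a  8  7  7  6  5  4  3  3  2
The bottom-right entry gives D[8][8] = 2, so no sequence of fewer than 2 edits works. Backtracking through the table gives one optimal edit sequence (2 edits):
  tzcoltya → twcoltya (sub z→w @2)
  twcoltya → twcoltca (sub y→c @7)
Edit distance = 2.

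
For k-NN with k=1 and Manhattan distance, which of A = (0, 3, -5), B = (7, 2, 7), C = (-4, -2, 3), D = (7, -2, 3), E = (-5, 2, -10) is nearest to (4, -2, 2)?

Distances: d(A) = 16, d(B) = 12, d(C) = 9, d(D) = 4, d(E) = 25. Nearest: D = (7, -2, 3) with distance 4.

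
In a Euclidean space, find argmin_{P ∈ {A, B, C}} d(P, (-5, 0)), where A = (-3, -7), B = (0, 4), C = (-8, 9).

Distances: d(A) ≈ 7.2801, d(B) ≈ 6.4031, d(C) ≈ 9.4868. Nearest: B = (0, 4) with distance 6.4031.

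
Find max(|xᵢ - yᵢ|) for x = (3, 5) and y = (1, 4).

max(|x_i - y_i|) = max(|3 - 1|, |5 - 4|) = max(2, 1) = 2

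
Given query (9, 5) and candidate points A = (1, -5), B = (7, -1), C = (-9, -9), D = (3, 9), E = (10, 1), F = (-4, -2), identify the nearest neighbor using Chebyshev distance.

Distances: d(A) = 10, d(B) = 6, d(C) = 18, d(D) = 6, d(E) = 4, d(F) = 13. Nearest: E = (10, 1) with distance 4.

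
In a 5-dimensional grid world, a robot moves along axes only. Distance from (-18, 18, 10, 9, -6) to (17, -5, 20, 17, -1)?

Σ|x_i - y_i| = |-18 - 17| + |18 - (-5)| + |10 - 20| + |9 - 17| + |-6 - (-1)| = 35 + 23 + 10 + 8 + 5 = 81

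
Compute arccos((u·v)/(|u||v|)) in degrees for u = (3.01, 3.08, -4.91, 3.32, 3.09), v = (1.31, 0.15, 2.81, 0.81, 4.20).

With u = (3.01, 3.08, -4.91, 3.32, 3.09), v = (1.31, 0.15, 2.81, 0.81, 4.20):
u·v = 3.01·1.31 + 3.08·0.15 + (-4.91)·2.81 + 3.32·0.81 + 3.09·4.2 = 3.9431 + 0.462 + (-13.7971) + 2.6892 + 12.978 = 6.2752.
|u| = √(3.01² + 3.08² + (-4.91)² + 3.32² + 3.09²) = √(9.0601 + 9.4864 + 24.1081 + 11.0224 + 9.5481) = √63.2251, |v| = √(1.31² + 0.15² + 2.81² + 0.81² + 4.2²) = √(1.7161 + 0.0225 + 7.8961 + 0.6561 + 17.64) = √27.9308.
cos θ = (u·v)/(|u||v|) = 6.2752/(√63.2251·√27.9308) ≈ 0.149328
θ = arccos(0.149328) ≈ 81.41°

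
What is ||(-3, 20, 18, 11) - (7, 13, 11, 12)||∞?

max(|x_i - y_i|) = max(|-3 - 7|, |20 - 13|, |18 - 11|, |11 - 12|) = max(10, 7, 7, 1) = 10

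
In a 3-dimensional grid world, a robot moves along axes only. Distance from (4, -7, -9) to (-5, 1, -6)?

Σ|x_i - y_i| = |4 - (-5)| + |-7 - 1| + |-9 - (-6)| = 9 + 8 + 3 = 20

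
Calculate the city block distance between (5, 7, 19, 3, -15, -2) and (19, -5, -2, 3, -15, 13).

Σ|x_i - y_i| = |5 - 19| + |7 - (-5)| + |19 - (-2)| + |3 - 3| + |-15 - (-15)| + |-2 - 13| = 14 + 12 + 21 + 0 + 0 + 15 = 62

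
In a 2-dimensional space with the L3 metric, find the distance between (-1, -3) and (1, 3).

(Σ|x_i - y_i|^3)^(1/3) = (|-1 - 1|^3 + |-3 - 3|^3)^(1/3)
= (2^3 + 6^3)^(1/3) = (8 + 216)^(1/3) = (224)^(1/3) ≈ 6.0732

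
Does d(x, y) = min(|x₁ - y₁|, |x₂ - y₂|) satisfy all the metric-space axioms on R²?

No. d fails identity of indiscernibles: take x = (-4, 0) and y = (-4, 8). Then d(x,y) = min(|-4 - (-4)|, |0 - 8|) = min(0, 8) = 0, yet x ≠ y.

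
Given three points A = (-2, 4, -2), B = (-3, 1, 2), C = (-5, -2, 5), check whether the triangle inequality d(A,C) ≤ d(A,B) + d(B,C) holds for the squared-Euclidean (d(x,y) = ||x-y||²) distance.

d(A,B) = 1² + 3² + 4² = 26, d(B,C) = 2² + 3² + 3² = 22, d(A,C) = 3² + 6² + 7² = 94.
d(A,C) = 94 > 26 + 22 = 48. Triangle inequality is VIOLATED. (Squared-Euclidean is not a metric — this is a counterexample.)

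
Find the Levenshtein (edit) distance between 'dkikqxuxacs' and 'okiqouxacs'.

Let D[i][j] be the edit distance between the first i characters of 'dkikqxuxacs' and the first j characters of 'okiqouxacs', with D[i][0] = i, D[0][j] = j, and D[i][j] = D[i-1][j-1] if the characters match, else 1 + min(D[i-1][j], D[i][j-1], D[i-1][j-1]). Filling the table (rows: prefixes of 'dkikqxuxacs', columns: prefixes of 'okiqouxacs'):
     ε  o  k  i  q  o  u  x  a  c  s
  ε  0  1  2  3  4  5  6  7  8  9 10
  d  1  1  2  3  4  5  6  7  8  9 10
  k  2  2  1  2  3  4  5  6  7  8  9
  i  3  3  2  1  2  3  4  5  6  7  8
  k  4  4  3  2  2  3  4  5  6  7  8
  q  5  5  4  3  2  3  4  5  6  7  8
  x  6  6  5  4  3  3  4  4  5  6  7
  u  7  7  6  5  4  4  3  4  5  6  7
  x  8  8  7  6  5  5  4  3  4  5  6
  a  9  9  8  7  6  6  5  4  3  4  5
  c 10 10  9  8  7  7  6  5  4  3  4
  s 11 11 10  9  8  8  7  6  5  4  3
The bottom-right entry gives D[11][10] = 3, so no sequence of fewer than 3 edits works. Backtracking through the table gives one optimal edit sequence (3 edits):
  dkikqxuxacs → okikqxuxacs (sub d→o @1)
  okikqxuxacs → okiqxuxacs (del k @4)
  okiqxuxacs → okiqouxacs (sub x→o @5)
Edit distance = 3.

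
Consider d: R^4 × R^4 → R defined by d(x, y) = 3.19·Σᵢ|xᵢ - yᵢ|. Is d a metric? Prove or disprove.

Yes. The L1 (Manhattan) norm induces a metric on R^4, and multiplying a metric by a positive constant 3.19 > 0 preserves all four axioms: non-negativity (3.19·||x-y|| ≥ 0), identity (3.19·||x-y|| = 0 ⟺ ||x-y|| = 0 ⟺ x = y), symmetry (||x-y|| = ||y-x||), and the triangle inequality (3.19·||x-z|| ≤ 3.19·||x-y|| + 3.19·||y-z||). So d is a metric.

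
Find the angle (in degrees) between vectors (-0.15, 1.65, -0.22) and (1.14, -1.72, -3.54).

With u = (-0.15, 1.65, -0.22), v = (1.14, -1.72, -3.54):
u·v = (-0.15)·1.14 + 1.65·(-1.72) + (-0.22)·(-3.54) = (-0.171) + (-2.838) + 0.7788 = -2.2302.
|u| = √((-0.15)² + 1.65² + (-0.22)²) = √(0.0225 + 2.7225 + 0.0484) = √2.7934, |v| = √(1.14² + (-1.72)² + (-3.54)²) = √(1.2996 + 2.9584 + 12.5316) = √16.7896.
cos θ = (u·v)/(|u||v|) = -2.2302/(√2.7934·√16.7896) ≈ -0.325654
θ = arccos(-0.325654) ≈ 109.01°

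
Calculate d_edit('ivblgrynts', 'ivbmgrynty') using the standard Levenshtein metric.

Let D[i][j] be the edit distance between the first i characters of 'ivblgrynts' and the first j characters of 'ivbmgrynty', with D[i][0] = i, D[0][j] = j, and D[i][j] = D[i-1][j-1] if the characters match, else 1 + min(D[i-1][j], D[i][j-1], D[i-1][j-1]). Filling the table (rows: prefixes of 'ivblgrynts', columns: prefixes of 'ivbmgrynty'):
     ε  i  v  b  m  g  r  y  n  t  y
  ε  0  1  2  3  4  5  6  7  8  9 10
  i  1  0  1  2  3  4  5  6  7  8  9
  v  2  1  0  1  2  3  4  5  6  7  8
  b  3  2  1  0  1  2  3  4  5  6  7
  l  4  3  2  1  1  2  3  4  5  6  7
  g  5  4  3  2  2  1  2  3  4  5  6
  r  6  5  4  3  3  2  1  2  3  4  5
  y  7  6  5  4  4  3  2  1  2  3  4
  n  8  7  6  5  5  4  3  2  1  2  3
  t  9  8  7  6  6  5  4  3  2  1  2
  s 10  9  8  7  7  6  5  4  3  2  2
The bottom-right entry gives D[10][10] = 2, so no sequence of fewer than 2 edits works. Backtracking through the table gives one optimal edit sequence (2 edits):
  ivblgrynts → ivbmgrynts (sub l→m @4)
  ivbmgrynts → ivbmgrynty (sub s→y @10)
Edit distance = 2.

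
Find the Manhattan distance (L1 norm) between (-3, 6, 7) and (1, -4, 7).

Σ|x_i - y_i| = |-3 - 1| + |6 - (-4)| + |7 - 7| = 4 + 10 + 0 = 14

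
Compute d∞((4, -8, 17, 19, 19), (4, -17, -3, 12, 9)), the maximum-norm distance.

max(|x_i - y_i|) = max(|4 - 4|, |-8 - (-17)|, |17 - (-3)|, |19 - 12|, |19 - 9|) = max(0, 9, 20, 7, 10) = 20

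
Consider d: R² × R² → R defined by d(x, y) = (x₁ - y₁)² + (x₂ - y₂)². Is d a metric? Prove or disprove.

No. The squared Euclidean distance fails the triangle inequality. Counterexample: x = (0, 0), y = (4, 4), z = (8, 8). d(x,z) = 8² + 8² = 128, but d(x,y) + d(y,z) = (4² + 4²) + (4² + 4²) = 32 + 32 = 64. Since 128 > 64, the triangle inequality is violated. (Note: √d, the ordinary Euclidean distance, IS a metric.)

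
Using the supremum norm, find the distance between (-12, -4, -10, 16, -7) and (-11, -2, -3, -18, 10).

max(|x_i - y_i|) = max(|-12 - (-11)|, |-4 - (-2)|, |-10 - (-3)|, |16 - (-18)|, |-7 - 10|) = max(1, 2, 7, 34, 17) = 34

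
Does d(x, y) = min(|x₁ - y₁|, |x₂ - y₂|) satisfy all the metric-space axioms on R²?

No. d fails identity of indiscernibles: take x = (4, 0) and y = (4, 4). Then d(x,y) = min(|4 - 4|, |0 - 4|) = min(0, 4) = 0, yet x ≠ y.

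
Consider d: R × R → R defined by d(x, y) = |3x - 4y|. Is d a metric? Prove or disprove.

No. d fails symmetry: d(4, 9) = |3·4 - 4·9| = |-24| = 24, but d(9, 4) = |3·9 - 4·4| = |11| = 11. Since 24 ≠ 11, d(x,y) ≠ d(y,x) in general.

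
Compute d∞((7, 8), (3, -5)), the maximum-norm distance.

max(|x_i - y_i|) = max(|7 - 3|, |8 - (-5)|) = max(4, 13) = 13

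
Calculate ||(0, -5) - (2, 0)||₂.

√(Σ(x_i - y_i)²) = √((0 - 2)² + (-5 - 0)²)
= √((-2)² + (-5)²) = √(4 + 25) = √29 ≈ 5.3852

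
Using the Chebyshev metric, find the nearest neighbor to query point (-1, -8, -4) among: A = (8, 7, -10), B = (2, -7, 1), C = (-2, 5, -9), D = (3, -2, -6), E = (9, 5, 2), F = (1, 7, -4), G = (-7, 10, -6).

Distances: d(A) = 15, d(B) = 5, d(C) = 13, d(D) = 6, d(E) = 13, d(F) = 15, d(G) = 18. Nearest: B = (2, -7, 1) with distance 5.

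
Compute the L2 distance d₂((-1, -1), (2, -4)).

√(Σ(x_i - y_i)²) = √((-1 - 2)² + (-1 - (-4))²)
= √((-3)² + 3²) = √(9 + 9) = √18 ≈ 4.2426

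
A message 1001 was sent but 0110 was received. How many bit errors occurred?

Differing positions: 1, 2, 3, 4. Hamming distance = 4.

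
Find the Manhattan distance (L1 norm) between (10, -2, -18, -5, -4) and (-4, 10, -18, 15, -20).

Σ|x_i - y_i| = |10 - (-4)| + |-2 - 10| + |-18 - (-18)| + |-5 - 15| + |-4 - (-20)| = 14 + 12 + 0 + 20 + 16 = 62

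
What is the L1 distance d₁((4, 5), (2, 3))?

Σ|x_i - y_i| = |4 - 2| + |5 - 3| = 2 + 2 = 4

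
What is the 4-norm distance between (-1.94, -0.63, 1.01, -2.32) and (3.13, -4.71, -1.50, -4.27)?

(Σ|x_i - y_i|^4)^(1/4) = (|-1.94 - 3.13|^4 + |-0.63 - (-4.71)|^4 + |1.01 - (-1.5)|^4 + |-2.32 - (-4.27)|^4)^(1/4)
= (5.07^4 + 4.08^4 + 2.51^4 + 1.95^4)^(1/4) ≈ (660.7419 + 277.1026 + 39.6913 + 14.459)^(1/4) = (991.9948)^(1/4) ≈ 5.6121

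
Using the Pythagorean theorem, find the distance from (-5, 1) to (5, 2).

√(Σ(x_i - y_i)²) = √((-5 - 5)² + (1 - 2)²)
= √((-10)² + (-1)²) = √(100 + 1) = √101 ≈ 10.0499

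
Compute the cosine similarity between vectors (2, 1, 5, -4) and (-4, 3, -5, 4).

With u = (2, 1, 5, -4), v = (-4, 3, -5, 4):
u·v = 2·(-4) + 1·3 + 5·(-5) + (-4)·4 = (-8) + 3 + (-25) + (-16) = -46.
|u| = √(2² + 1² + 5² + (-4)²) = √46, |v| = √((-4)² + 3² + (-5)² + 4²) = √66, so |u||v| = √(46·66) = √3036.
cos θ = (u·v)/(|u||v|) = -46/√3036 ≈ -0.8348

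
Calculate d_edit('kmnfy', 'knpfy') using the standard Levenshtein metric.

Let D[i][j] be the edit distance between the first i characters of 'kmnfy' and the first j characters of 'knpfy', with D[i][0] = i, D[0][j] = j, and D[i][j] = D[i-1][j-1] if the characters match, else 1 + min(D[i-1][j], D[i][j-1], D[i-1][j-1]). Filling the table (rows: prefixes of 'kmnfy', columns: prefixes of 'knpfy'):
     ε  k  n  p  f  y
  ε  0  1  2  3  4  5
  k  1  0  1  2  3  4
  m  2  1  1  2  3  4
  n  3  2  1  2  3  4
  f  4  3  2  2  2  3
  y  5  4  3  3  3  2
The bottom-right entry gives D[5][5] = 2, so no sequence of fewer than 2 edits works. Backtracking through the table gives one optimal edit sequence (2 edits):
  kmnfy → knnfy (sub m→n @2)
  knnfy → knpfy (sub n→p @3)
Edit distance = 2.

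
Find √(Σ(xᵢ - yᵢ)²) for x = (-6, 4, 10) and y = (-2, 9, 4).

√(Σ(x_i - y_i)²) = √((-6 - (-2))² + (4 - 9)² + (10 - 4)²)
= √((-4)² + (-5)² + 6²) = √(16 + 25 + 36) = √77 ≈ 8.775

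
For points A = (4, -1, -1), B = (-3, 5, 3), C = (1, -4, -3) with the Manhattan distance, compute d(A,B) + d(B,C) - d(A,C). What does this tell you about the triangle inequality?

d(A,B) = 7 + 6 + 4 = 17, d(B,C) = 4 + 9 + 6 = 19, d(A,C) = 3 + 3 + 2 = 8.
d(A,B) + d(B,C) - d(A,C) = 17 + 19 - 8 = 36 - 8 = 28. This is ≥ 0, so the triangle inequality holds for these points.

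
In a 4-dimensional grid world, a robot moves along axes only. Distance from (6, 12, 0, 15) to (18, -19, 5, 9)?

Σ|x_i - y_i| = |6 - 18| + |12 - (-19)| + |0 - 5| + |15 - 9| = 12 + 31 + 5 + 6 = 54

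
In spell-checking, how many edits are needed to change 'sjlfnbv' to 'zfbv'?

Let D[i][j] be the edit distance between the first i characters of 'sjlfnbv' and the first j characters of 'zfbv', with D[i][0] = i, D[0][j] = j, and D[i][j] = D[i-1][j-1] if the characters match, else 1 + min(D[i-1][j], D[i][j-1], D[i-1][j-1]). Filling the table (rows: prefixes of 'sjlfnbv', columns: prefixes of 'zfbv'):
     ε  z  f  b  v
  ε  0  1  2  3  4
  s  1  1  2  3  4
  j  2  2  2  3  4
  l  3  3  3  3  4
  f  4  4  3  4  4
  n  5  5  4  4  5
  b  6  6  5  4  5
  v  7  7  6  5  4
The bottom-right entry gives D[7][4] = 4, so no sequence of fewer than 4 edits works. Backtracking through the table gives one optimal edit sequence (4 edits):
  sjlfnbv → jlfnbv (del s @1)
  jlfnbv → lfnbv (del j @1)
  lfnbv → zfnbv (sub l→z @1)
  zfnbv → zfbv (del n @3)
Edit distance = 4.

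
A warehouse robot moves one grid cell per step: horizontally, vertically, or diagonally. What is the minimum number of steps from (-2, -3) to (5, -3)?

max(|x_i - y_i|) = max(|-2 - 5|, |-3 - (-3)|) = max(7, 0) = 7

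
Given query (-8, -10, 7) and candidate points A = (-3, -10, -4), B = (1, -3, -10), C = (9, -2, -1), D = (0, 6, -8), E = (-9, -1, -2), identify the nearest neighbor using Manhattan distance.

Distances: d(A) = 16, d(B) = 33, d(C) = 33, d(D) = 39, d(E) = 19. Nearest: A = (-3, -10, -4) with distance 16.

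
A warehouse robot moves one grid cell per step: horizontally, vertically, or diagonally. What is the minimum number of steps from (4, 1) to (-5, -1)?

max(|x_i - y_i|) = max(|4 - (-5)|, |1 - (-1)|) = max(9, 2) = 9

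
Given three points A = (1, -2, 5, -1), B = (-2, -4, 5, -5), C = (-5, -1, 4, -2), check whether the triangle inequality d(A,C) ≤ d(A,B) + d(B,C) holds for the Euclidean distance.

d(A,B) = √(3² + 2² + 0² + 4²) = √29 ≈ 5.3852, d(B,C) = √(3² + 3² + 1² + 3²) = √28 ≈ 5.2915, d(A,C) = √(6² + 1² + 1² + 1²) = √39 ≈ 6.245.
d(A,C) ≈ 6.245 ≤ 5.3852 + 5.2915 = 10.6767. Triangle inequality is satisfied.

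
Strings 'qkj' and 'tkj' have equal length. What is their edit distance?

Let D[i][j] be the edit distance between the first i characters of 'qkj' and the first j characters of 'tkj', with D[i][0] = i, D[0][j] = j, and D[i][j] = D[i-1][j-1] if the characters match, else 1 + min(D[i-1][j], D[i][j-1], D[i-1][j-1]). Filling the table (rows: prefixes of 'qkj', columns: prefixes of 'tkj'):
     ε  t  k  j
  ε  0  1  2  3
  q  1  1  2  3
  k  2  2  1  2
  j  3  3  2  1
The bottom-right entry gives D[3][3] = 1, so no sequence of fewer than 1 edit works. Backtracking through the table gives one optimal edit sequence (1 edit):
  qkj → tkj (sub q→t @1)
Edit distance = 1.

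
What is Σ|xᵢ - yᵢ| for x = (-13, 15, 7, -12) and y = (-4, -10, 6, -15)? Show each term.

Σ|x_i - y_i| = |-13 - (-4)| + |15 - (-10)| + |7 - 6| + |-12 - (-15)| = 9 + 25 + 1 + 3 = 38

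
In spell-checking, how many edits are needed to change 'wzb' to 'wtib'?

Let D[i][j] be the edit distance between the first i characters of 'wzb' and the first j characters of 'wtib', with D[i][0] = i, D[0][j] = j, and D[i][j] = D[i-1][j-1] if the characters match, else 1 + min(D[i-1][j], D[i][j-1], D[i-1][j-1]). Filling the table (rows: prefixes of 'wzb', columns: prefixes of 'wtib'):
     ε  w  t  i  b
  ε  0  1  2  3  4
  w  1  0  1  2  3
  z  2  1  1  2  3
  b  3  2  2  2  2
The bottom-right entry gives D[3][4] = 2, so no sequence of fewer than 2 edits works. Backtracking through the table gives one optimal edit sequence (2 edits):
  wzb → wtzb (ins t @2)
  wtzb → wtib (sub z→i @3)
Edit distance = 2.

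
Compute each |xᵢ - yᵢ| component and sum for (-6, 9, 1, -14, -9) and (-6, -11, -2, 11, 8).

Σ|x_i - y_i| = |-6 - (-6)| + |9 - (-11)| + |1 - (-2)| + |-14 - 11| + |-9 - 8| = 0 + 20 + 3 + 25 + 17 = 65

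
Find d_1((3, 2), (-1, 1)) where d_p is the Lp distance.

Σ|x_i - y_i| = |3 - (-1)| + |2 - 1| = 4 + 1 = 5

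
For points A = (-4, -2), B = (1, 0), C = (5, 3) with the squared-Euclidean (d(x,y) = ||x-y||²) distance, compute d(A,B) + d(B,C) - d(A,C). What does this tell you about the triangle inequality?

d(A,B) = 5² + 2² = 29, d(B,C) = 4² + 3² = 25, d(A,C) = 9² + 5² = 106.
d(A,B) + d(B,C) - d(A,C) = 29 + 25 - 106 = 54 - 106 = -52. This is < 0, so the triangle inequality FAILS for these points (squared-Euclidean is not a metric).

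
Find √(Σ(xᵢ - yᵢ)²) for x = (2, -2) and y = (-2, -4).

√(Σ(x_i - y_i)²) = √((2 - (-2))² + (-2 - (-4))²)
= √(4² + 2²) = √(16 + 4) = √20 ≈ 4.4721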